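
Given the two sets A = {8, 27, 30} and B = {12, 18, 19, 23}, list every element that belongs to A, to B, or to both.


A ∪ B = all elements in A or B (or both)
A = {8, 27, 30}
B = {12, 18, 19, 23}
A ∪ B = {8, 12, 18, 19, 23, 27, 30}

A ∪ B = {8, 12, 18, 19, 23, 27, 30}


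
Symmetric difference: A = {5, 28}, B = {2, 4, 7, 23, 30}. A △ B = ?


A △ B = (A \ B) ∪ (B \ A) = elements in exactly one of A or B
A \ B = {5, 28}
B \ A = {2, 4, 7, 23, 30}
A △ B = {2, 4, 5, 7, 23, 28, 30}

A △ B = {2, 4, 5, 7, 23, 28, 30}


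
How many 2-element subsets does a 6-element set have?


C(n,k) = n! / (k!(n-k)!)
C(6,2) = 6! / (2!4!)
= 15

C(6,2) = 15


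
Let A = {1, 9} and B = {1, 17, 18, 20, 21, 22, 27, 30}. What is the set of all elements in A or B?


A ∪ B = all elements in A or B (or both)
A = {1, 9}
B = {1, 17, 18, 20, 21, 22, 27, 30}
A ∪ B = {1, 9, 17, 18, 20, 21, 22, 27, 30}

A ∪ B = {1, 9, 17, 18, 20, 21, 22, 27, 30}


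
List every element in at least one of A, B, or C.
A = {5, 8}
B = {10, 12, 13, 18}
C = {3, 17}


A ∪ B = {5, 8, 10, 12, 13, 18}
(A ∪ B) ∪ C = {3, 5, 8, 10, 12, 13, 17, 18}

A ∪ B ∪ C = {3, 5, 8, 10, 12, 13, 17, 18}


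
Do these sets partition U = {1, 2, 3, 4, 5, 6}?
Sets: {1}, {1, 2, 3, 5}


A partition requires: (1) non-empty parts, (2) pairwise disjoint, (3) union = U
Parts: {1}, {1, 2, 3, 5}
Union of parts: {1, 2, 3, 5}
U = {1, 2, 3, 4, 5, 6}
All non-empty? True
Pairwise disjoint? False
Covers U? False

No, not a valid partition


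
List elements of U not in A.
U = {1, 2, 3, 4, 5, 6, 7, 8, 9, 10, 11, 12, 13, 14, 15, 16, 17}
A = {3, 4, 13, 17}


Aᶜ = U \ A = elements in U but not in A
U = {1, 2, 3, 4, 5, 6, 7, 8, 9, 10, 11, 12, 13, 14, 15, 16, 17}
A = {3, 4, 13, 17}
Aᶜ = {1, 2, 5, 6, 7, 8, 9, 10, 11, 12, 14, 15, 16}

Aᶜ = {1, 2, 5, 6, 7, 8, 9, 10, 11, 12, 14, 15, 16}


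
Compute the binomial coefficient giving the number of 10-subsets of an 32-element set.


C(n,k) = n! / (k!(n-k)!)
C(32,10) = 32! / (10!22!)
= 64512240

C(32,10) = 64512240


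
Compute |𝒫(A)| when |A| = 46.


Number of subsets = 2^n
= 2^46
= 70368744177664

|P(A)| = 70368744177664


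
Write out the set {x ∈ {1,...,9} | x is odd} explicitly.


Checking each candidate:
Condition: odd numbers in {1,...,9}
Result = {1, 3, 5, 7, 9}

{1, 3, 5, 7, 9}


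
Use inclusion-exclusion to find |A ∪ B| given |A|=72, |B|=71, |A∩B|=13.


|A ∪ B| = |A| + |B| - |A ∩ B|
= 72 + 71 - 13
= 130

|A ∪ B| = 130


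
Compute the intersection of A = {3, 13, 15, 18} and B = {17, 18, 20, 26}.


A ∩ B = elements in both A and B
A = {3, 13, 15, 18}
B = {17, 18, 20, 26}
A ∩ B = {18}

A ∩ B = {18}


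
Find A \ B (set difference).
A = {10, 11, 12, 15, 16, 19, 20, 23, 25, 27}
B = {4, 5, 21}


A \ B = elements in A but not in B
A = {10, 11, 12, 15, 16, 19, 20, 23, 25, 27}
B = {4, 5, 21}
Remove from A any elements in B
A \ B = {10, 11, 12, 15, 16, 19, 20, 23, 25, 27}

A \ B = {10, 11, 12, 15, 16, 19, 20, 23, 25, 27}


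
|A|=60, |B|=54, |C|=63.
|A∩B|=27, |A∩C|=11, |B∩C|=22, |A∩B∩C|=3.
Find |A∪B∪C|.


|A∪B∪C| = |A|+|B|+|C| - |A∩B|-|A∩C|-|B∩C| + |A∩B∩C|
= 60+54+63 - 27-11-22 + 3
= 177 - 60 + 3
= 120

|A ∪ B ∪ C| = 120


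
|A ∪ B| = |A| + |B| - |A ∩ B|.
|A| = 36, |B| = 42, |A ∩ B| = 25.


|A ∪ B| = |A| + |B| - |A ∩ B|
= 36 + 42 - 25
= 53

|A ∪ B| = 53


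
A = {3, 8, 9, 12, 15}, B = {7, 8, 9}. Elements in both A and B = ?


A = {3, 8, 9, 12, 15}
B = {7, 8, 9}
Region: in both A and B
Elements: {8, 9}

Elements in both A and B: {8, 9}


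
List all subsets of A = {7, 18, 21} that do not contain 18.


A subset of A that omits 18 is a subset of A \ {18}, so there are 2^(n-1) = 2^2 = 4 of them.
Subsets excluding 18: ∅, {7}, {21}, {7, 21}

Subsets excluding 18 (4 total): ∅, {7}, {21}, {7, 21}


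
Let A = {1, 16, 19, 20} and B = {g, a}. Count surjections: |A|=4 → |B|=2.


n = |A| = 4, k = |B| = 2. Surjections via inclusion-exclusion:
S(n,k) = Σ(-1)^i × C(k,i) × (k-i)^n, i=0 to k
i=0: (-1)^0×C(2,0)×2^4 = 16
i=1: (-1)^1×C(2,1)×1^4 = -2
i=2: (-1)^2×C(2,2)×0^4 = 0
Total = 14

Number of surjections = 14


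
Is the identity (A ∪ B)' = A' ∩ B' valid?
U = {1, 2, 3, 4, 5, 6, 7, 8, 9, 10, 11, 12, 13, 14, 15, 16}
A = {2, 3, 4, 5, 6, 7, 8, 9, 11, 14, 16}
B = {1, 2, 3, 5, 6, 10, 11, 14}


LHS: A ∪ B = {1, 2, 3, 4, 5, 6, 7, 8, 9, 10, 11, 14, 16}
(A ∪ B)' = U \ (A ∪ B) = {12, 13, 15}
A' = {1, 10, 12, 13, 15}, B' = {4, 7, 8, 9, 12, 13, 15, 16}
Claimed RHS: A' ∩ B' = {12, 13, 15}
Identity is VALID: LHS = RHS = {12, 13, 15} ✓

Identity is valid. (A ∪ B)' = A' ∩ B' = {12, 13, 15}


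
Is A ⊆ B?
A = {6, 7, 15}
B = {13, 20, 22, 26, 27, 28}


A ⊆ B means every element of A is in B.
Elements in A not in B: {6, 7, 15}
So A ⊄ B.

No, A ⊄ B


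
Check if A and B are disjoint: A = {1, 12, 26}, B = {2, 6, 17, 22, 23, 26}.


Disjoint means A ∩ B = ∅.
A ∩ B = {26}
A ∩ B ≠ ∅, so A and B are NOT disjoint.

No, A and B are not disjoint (A ∩ B = {26})


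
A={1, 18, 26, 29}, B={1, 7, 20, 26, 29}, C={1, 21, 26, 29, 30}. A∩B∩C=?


A ∩ B = {1, 26, 29}
(A ∩ B) ∩ C = {1, 26, 29}

A ∩ B ∩ C = {1, 26, 29}


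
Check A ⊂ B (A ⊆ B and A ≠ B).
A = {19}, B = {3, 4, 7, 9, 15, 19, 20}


A ⊂ B requires: A ⊆ B AND A ≠ B.
A ⊆ B? Yes
A = B? No
A ⊂ B: Yes (A is a proper subset of B)

Yes, A ⊂ B


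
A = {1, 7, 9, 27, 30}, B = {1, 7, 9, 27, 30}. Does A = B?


Two sets are equal iff they have exactly the same elements.
A = {1, 7, 9, 27, 30}
B = {1, 7, 9, 27, 30}
Same elements → A = B

Yes, A = B


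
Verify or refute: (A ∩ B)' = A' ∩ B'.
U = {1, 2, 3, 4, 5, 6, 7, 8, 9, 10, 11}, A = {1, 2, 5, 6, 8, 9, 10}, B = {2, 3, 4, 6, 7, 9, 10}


LHS: A ∩ B = {2, 6, 9, 10}
(A ∩ B)' = U \ (A ∩ B) = {1, 3, 4, 5, 7, 8, 11}
A' = {3, 4, 7, 11}, B' = {1, 5, 8, 11}
Claimed RHS: A' ∩ B' = {11}
Identity is INVALID: LHS = {1, 3, 4, 5, 7, 8, 11} but the RHS claimed here equals {11}. The correct form is (A ∩ B)' = A' ∪ B'.

Identity is invalid: (A ∩ B)' = {1, 3, 4, 5, 7, 8, 11} but A' ∩ B' = {11}. The correct De Morgan law is (A ∩ B)' = A' ∪ B'.


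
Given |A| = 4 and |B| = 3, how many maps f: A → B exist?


Each of |A| = 4 inputs maps to any of |B| = 3 outputs.
# functions = |B|^|A| = 3^4
= 81

Number of functions = 81


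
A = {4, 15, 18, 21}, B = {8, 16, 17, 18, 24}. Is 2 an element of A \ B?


A = {4, 15, 18, 21}, B = {8, 16, 17, 18, 24}
A \ B = elements in A but not in B
A \ B = {4, 15, 21}
Checking if 2 ∈ A \ B
2 is not in A \ B → False

2 ∉ A \ B


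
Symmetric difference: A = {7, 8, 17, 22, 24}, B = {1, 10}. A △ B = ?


A △ B = (A \ B) ∪ (B \ A) = elements in exactly one of A or B
A \ B = {7, 8, 17, 22, 24}
B \ A = {1, 10}
A △ B = {1, 7, 8, 10, 17, 22, 24}

A △ B = {1, 7, 8, 10, 17, 22, 24}


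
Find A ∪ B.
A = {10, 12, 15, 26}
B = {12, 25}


A ∪ B = all elements in A or B (or both)
A = {10, 12, 15, 26}
B = {12, 25}
A ∪ B = {10, 12, 15, 25, 26}

A ∪ B = {10, 12, 15, 25, 26}


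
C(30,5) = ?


C(n,k) = n! / (k!(n-k)!)
C(30,5) = 30! / (5!25!)
= 142506

C(30,5) = 142506


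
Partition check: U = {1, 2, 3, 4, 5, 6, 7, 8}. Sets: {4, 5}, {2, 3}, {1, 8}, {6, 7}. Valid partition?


A partition requires: (1) non-empty parts, (2) pairwise disjoint, (3) union = U
Parts: {4, 5}, {2, 3}, {1, 8}, {6, 7}
Union of parts: {1, 2, 3, 4, 5, 6, 7, 8}
U = {1, 2, 3, 4, 5, 6, 7, 8}
All non-empty? True
Pairwise disjoint? True
Covers U? True

Yes, valid partition


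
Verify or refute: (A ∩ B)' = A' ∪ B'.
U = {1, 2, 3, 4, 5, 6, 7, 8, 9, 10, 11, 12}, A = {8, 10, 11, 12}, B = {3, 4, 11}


LHS: A ∩ B = {11}
(A ∩ B)' = U \ (A ∩ B) = {1, 2, 3, 4, 5, 6, 7, 8, 9, 10, 12}
A' = {1, 2, 3, 4, 5, 6, 7, 9}, B' = {1, 2, 5, 6, 7, 8, 9, 10, 12}
Claimed RHS: A' ∪ B' = {1, 2, 3, 4, 5, 6, 7, 8, 9, 10, 12}
Identity is VALID: LHS = RHS = {1, 2, 3, 4, 5, 6, 7, 8, 9, 10, 12} ✓

Identity is valid. (A ∩ B)' = A' ∪ B' = {1, 2, 3, 4, 5, 6, 7, 8, 9, 10, 12}


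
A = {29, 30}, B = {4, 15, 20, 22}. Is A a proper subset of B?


A ⊂ B requires: A ⊆ B AND A ≠ B.
A ⊆ B? No
A ⊄ B, so A is not a proper subset.

No, A is not a proper subset of B


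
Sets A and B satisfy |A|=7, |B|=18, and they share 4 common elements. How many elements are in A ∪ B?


|A ∪ B| = |A| + |B| - |A ∩ B|
= 7 + 18 - 4
= 21

|A ∪ B| = 21


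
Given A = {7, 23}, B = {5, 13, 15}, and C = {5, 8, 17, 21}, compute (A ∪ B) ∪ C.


A ∪ B = {5, 7, 13, 15, 23}
(A ∪ B) ∪ C = {5, 7, 8, 13, 15, 17, 21, 23}

A ∪ B ∪ C = {5, 7, 8, 13, 15, 17, 21, 23}


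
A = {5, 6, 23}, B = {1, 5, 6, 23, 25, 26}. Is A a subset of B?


A ⊆ B means every element of A is in B.
All elements of A are in B.
So A ⊆ B.

Yes, A ⊆ B


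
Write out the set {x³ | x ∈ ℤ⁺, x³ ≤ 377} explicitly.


Checking each candidate:
Condition: positive perfect cubes ≤ 377
Result = {1, 8, 27, 64, 125, 216, 343}

{1, 8, 27, 64, 125, 216, 343}


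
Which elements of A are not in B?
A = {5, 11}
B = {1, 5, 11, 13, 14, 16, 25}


A \ B = elements in A but not in B
A = {5, 11}
B = {1, 5, 11, 13, 14, 16, 25}
Remove from A any elements in B
A \ B = ∅

A \ B = ∅


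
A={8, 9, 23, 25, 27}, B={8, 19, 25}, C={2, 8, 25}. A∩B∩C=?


A ∩ B = {8, 25}
(A ∩ B) ∩ C = {8, 25}

A ∩ B ∩ C = {8, 25}


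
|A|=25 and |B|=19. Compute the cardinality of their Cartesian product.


|A × B| = |A| × |B|
= 25 × 19
= 475

|A × B| = 475


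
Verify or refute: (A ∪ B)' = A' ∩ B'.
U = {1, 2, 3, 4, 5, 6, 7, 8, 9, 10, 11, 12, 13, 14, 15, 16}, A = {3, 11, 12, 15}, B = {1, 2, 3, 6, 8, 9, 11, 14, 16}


LHS: A ∪ B = {1, 2, 3, 6, 8, 9, 11, 12, 14, 15, 16}
(A ∪ B)' = U \ (A ∪ B) = {4, 5, 7, 10, 13}
A' = {1, 2, 4, 5, 6, 7, 8, 9, 10, 13, 14, 16}, B' = {4, 5, 7, 10, 12, 13, 15}
Claimed RHS: A' ∩ B' = {4, 5, 7, 10, 13}
Identity is VALID: LHS = RHS = {4, 5, 7, 10, 13} ✓

Identity is valid. (A ∪ B)' = A' ∩ B' = {4, 5, 7, 10, 13}


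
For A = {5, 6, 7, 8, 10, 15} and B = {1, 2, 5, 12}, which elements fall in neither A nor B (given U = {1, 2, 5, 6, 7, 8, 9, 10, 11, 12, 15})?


A = {5, 6, 7, 8, 10, 15}
B = {1, 2, 5, 12}
Region: in neither A nor B (given U = {1, 2, 5, 6, 7, 8, 9, 10, 11, 12, 15})
Elements: {9, 11}

Elements in neither A nor B (given U = {1, 2, 5, 6, 7, 8, 9, 10, 11, 12, 15}): {9, 11}


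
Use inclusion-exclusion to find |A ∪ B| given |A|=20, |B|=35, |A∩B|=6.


|A ∪ B| = |A| + |B| - |A ∩ B|
= 20 + 35 - 6
= 49

|A ∪ B| = 49


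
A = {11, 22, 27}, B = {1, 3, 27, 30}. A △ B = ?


A △ B = (A \ B) ∪ (B \ A) = elements in exactly one of A or B
A \ B = {11, 22}
B \ A = {1, 3, 30}
A △ B = {1, 3, 11, 22, 30}

A △ B = {1, 3, 11, 22, 30}


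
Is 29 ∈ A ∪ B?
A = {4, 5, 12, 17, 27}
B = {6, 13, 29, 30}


A = {4, 5, 12, 17, 27}, B = {6, 13, 29, 30}
A ∪ B = all elements in A or B
A ∪ B = {4, 5, 6, 12, 13, 17, 27, 29, 30}
Checking if 29 ∈ A ∪ B
29 is in A ∪ B → True

29 ∈ A ∪ B


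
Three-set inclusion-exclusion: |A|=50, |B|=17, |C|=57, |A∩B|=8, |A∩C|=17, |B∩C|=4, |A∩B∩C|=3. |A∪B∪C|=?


|A∪B∪C| = |A|+|B|+|C| - |A∩B|-|A∩C|-|B∩C| + |A∩B∩C|
= 50+17+57 - 8-17-4 + 3
= 124 - 29 + 3
= 98

|A ∪ B ∪ C| = 98


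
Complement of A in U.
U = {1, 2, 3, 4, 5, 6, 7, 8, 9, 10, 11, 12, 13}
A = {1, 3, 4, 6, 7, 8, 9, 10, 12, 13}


Aᶜ = U \ A = elements in U but not in A
U = {1, 2, 3, 4, 5, 6, 7, 8, 9, 10, 11, 12, 13}
A = {1, 3, 4, 6, 7, 8, 9, 10, 12, 13}
Aᶜ = {2, 5, 11}

Aᶜ = {2, 5, 11}


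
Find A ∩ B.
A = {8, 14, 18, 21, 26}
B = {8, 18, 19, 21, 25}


A ∩ B = elements in both A and B
A = {8, 14, 18, 21, 26}
B = {8, 18, 19, 21, 25}
A ∩ B = {8, 18, 21}

A ∩ B = {8, 18, 21}


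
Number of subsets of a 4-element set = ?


Number of subsets = 2^n
= 2^4
= 16

|P(A)| = 16


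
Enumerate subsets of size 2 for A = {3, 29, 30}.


|A| = 3, so A has C(3,2) = 3 subsets of size 2.
Enumerate by choosing 2 elements from A at a time:
{3, 29}, {3, 30}, {29, 30}

2-element subsets (3 total): {3, 29}, {3, 30}, {29, 30}


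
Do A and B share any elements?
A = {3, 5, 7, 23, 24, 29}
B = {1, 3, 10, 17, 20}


Disjoint means A ∩ B = ∅.
A ∩ B = {3}
A ∩ B ≠ ∅, so A and B are NOT disjoint.

Yes — A and B share the element(s) of A ∩ B = {3}, so they are not disjoint


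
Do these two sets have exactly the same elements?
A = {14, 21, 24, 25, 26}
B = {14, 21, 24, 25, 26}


Two sets are equal iff they have exactly the same elements.
A = {14, 21, 24, 25, 26}
B = {14, 21, 24, 25, 26}
Same elements → A = B

Yes, A = B


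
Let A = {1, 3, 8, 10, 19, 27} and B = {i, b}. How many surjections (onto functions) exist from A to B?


n = |A| = 6, k = |B| = 2. Surjections via inclusion-exclusion:
S(n,k) = Σ(-1)^i × C(k,i) × (k-i)^n, i=0 to k
i=0: (-1)^0×C(2,0)×2^6 = 64
i=1: (-1)^1×C(2,1)×1^6 = -2
i=2: (-1)^2×C(2,2)×0^6 = 0
Total = 62

Number of surjections = 62


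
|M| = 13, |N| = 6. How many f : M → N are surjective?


n = |M| = 13, k = |N| = 6. Surjections via inclusion-exclusion:
S(n,k) = Σ(-1)^i × C(k,i) × (k-i)^n, i=0 to k
i=0: (-1)^0×C(6,0)×6^13 = 13060694016
i=1: (-1)^1×C(6,1)×5^13 = -7324218750
i=2: (-1)^2×C(6,2)×4^13 = 1006632960
i=3: (-1)^3×C(6,3)×3^13 = -31886460
i=4: (-1)^4×C(6,4)×2^13 = 122880
i=5: (-1)^5×C(6,5)×1^13 = -6
i=6: (-1)^6×C(6,6)×0^13 = 0
Total = 6711344640

Number of surjections = 6711344640


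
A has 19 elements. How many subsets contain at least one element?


Total subsets = 2^n = 2^19 = 524288
Non-empty subsets exclude the empty set: 2^n - 1
= 524288 - 1
= 524287

Number of non-empty subsets = 524287


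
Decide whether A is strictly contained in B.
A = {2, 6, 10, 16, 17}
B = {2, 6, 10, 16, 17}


A ⊂ B requires: A ⊆ B AND A ≠ B.
A ⊆ B? Yes
A = B? Yes
A = B, so A is not a PROPER subset.

No, A is not a proper subset of B


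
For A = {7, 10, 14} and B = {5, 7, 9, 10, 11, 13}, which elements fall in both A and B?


A = {7, 10, 14}
B = {5, 7, 9, 10, 11, 13}
Region: in both A and B
Elements: {7, 10}

Elements in both A and B: {7, 10}


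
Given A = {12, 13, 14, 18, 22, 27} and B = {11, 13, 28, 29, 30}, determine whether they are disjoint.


Disjoint means A ∩ B = ∅.
A ∩ B = {13}
A ∩ B ≠ ∅, so A and B are NOT disjoint.

No, A and B are not disjoint (A ∩ B = {13})


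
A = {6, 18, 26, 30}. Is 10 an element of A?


A = {6, 18, 26, 30}
Checking if 10 is in A
10 is not in A → False

10 ∉ A


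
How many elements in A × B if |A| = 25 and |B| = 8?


|A × B| = |A| × |B|
= 25 × 8
= 200

|A × B| = 200


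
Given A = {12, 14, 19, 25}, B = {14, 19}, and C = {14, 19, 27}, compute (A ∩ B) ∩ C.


A ∩ B = {14, 19}
(A ∩ B) ∩ C = {14, 19}

A ∩ B ∩ C = {14, 19}


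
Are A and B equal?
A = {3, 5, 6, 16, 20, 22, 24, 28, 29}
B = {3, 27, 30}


Two sets are equal iff they have exactly the same elements.
A = {3, 5, 6, 16, 20, 22, 24, 28, 29}
B = {3, 27, 30}
Differences: {5, 6, 16, 20, 22, 24, 27, 28, 29, 30}
A ≠ B

No, A ≠ B


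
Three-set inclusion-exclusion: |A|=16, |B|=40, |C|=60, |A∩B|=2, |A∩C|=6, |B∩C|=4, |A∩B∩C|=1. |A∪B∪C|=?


|A∪B∪C| = |A|+|B|+|C| - |A∩B|-|A∩C|-|B∩C| + |A∩B∩C|
= 16+40+60 - 2-6-4 + 1
= 116 - 12 + 1
= 105

|A ∪ B ∪ C| = 105


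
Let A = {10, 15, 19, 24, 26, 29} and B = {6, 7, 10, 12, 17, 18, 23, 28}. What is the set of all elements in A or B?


A ∪ B = all elements in A or B (or both)
A = {10, 15, 19, 24, 26, 29}
B = {6, 7, 10, 12, 17, 18, 23, 28}
A ∪ B = {6, 7, 10, 12, 15, 17, 18, 19, 23, 24, 26, 28, 29}

A ∪ B = {6, 7, 10, 12, 15, 17, 18, 19, 23, 24, 26, 28, 29}


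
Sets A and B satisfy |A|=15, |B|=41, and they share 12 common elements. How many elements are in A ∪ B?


|A ∪ B| = |A| + |B| - |A ∩ B|
= 15 + 41 - 12
= 44

|A ∪ B| = 44


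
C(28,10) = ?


C(n,k) = n! / (k!(n-k)!)
C(28,10) = 28! / (10!18!)
= 13123110

C(28,10) = 13123110


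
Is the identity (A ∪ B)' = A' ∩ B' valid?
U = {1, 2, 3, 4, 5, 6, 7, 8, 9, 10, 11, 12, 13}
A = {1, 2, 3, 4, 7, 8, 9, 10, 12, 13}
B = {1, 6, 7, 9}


LHS: A ∪ B = {1, 2, 3, 4, 6, 7, 8, 9, 10, 12, 13}
(A ∪ B)' = U \ (A ∪ B) = {5, 11}
A' = {5, 6, 11}, B' = {2, 3, 4, 5, 8, 10, 11, 12, 13}
Claimed RHS: A' ∩ B' = {5, 11}
Identity is VALID: LHS = RHS = {5, 11} ✓

Identity is valid. (A ∪ B)' = A' ∩ B' = {5, 11}


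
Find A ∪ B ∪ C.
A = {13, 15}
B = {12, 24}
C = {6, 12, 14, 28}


A ∪ B = {12, 13, 15, 24}
(A ∪ B) ∪ C = {6, 12, 13, 14, 15, 24, 28}

A ∪ B ∪ C = {6, 12, 13, 14, 15, 24, 28}


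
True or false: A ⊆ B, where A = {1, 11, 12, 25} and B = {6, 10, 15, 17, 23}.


A ⊆ B means every element of A is in B.
Elements in A not in B: {1, 11, 12, 25}
So A ⊄ B.

No, A ⊄ B


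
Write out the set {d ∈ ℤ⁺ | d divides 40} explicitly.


Checking each candidate:
Condition: positive divisors of 40
Result = {1, 2, 4, 5, 8, 10, 20, 40}

{1, 2, 4, 5, 8, 10, 20, 40}


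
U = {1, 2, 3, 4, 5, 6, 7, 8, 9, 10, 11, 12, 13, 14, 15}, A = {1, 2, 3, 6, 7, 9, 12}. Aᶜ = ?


Aᶜ = U \ A = elements in U but not in A
U = {1, 2, 3, 4, 5, 6, 7, 8, 9, 10, 11, 12, 13, 14, 15}
A = {1, 2, 3, 6, 7, 9, 12}
Aᶜ = {4, 5, 8, 10, 11, 13, 14, 15}

Aᶜ = {4, 5, 8, 10, 11, 13, 14, 15}


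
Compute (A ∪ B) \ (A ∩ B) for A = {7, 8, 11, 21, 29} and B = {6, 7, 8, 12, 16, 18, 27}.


A △ B = (A \ B) ∪ (B \ A) = elements in exactly one of A or B
A \ B = {11, 21, 29}
B \ A = {6, 12, 16, 18, 27}
A △ B = {6, 11, 12, 16, 18, 21, 27, 29}

A △ B = {6, 11, 12, 16, 18, 21, 27, 29}


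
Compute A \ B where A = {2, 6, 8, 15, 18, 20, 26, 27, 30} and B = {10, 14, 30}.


A \ B = elements in A but not in B
A = {2, 6, 8, 15, 18, 20, 26, 27, 30}
B = {10, 14, 30}
Remove from A any elements in B
A \ B = {2, 6, 8, 15, 18, 20, 26, 27}

A \ B = {2, 6, 8, 15, 18, 20, 26, 27}


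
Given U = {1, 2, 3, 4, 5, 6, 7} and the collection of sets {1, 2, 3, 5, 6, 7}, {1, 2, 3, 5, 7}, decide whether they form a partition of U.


A partition requires: (1) non-empty parts, (2) pairwise disjoint, (3) union = U
Parts: {1, 2, 3, 5, 6, 7}, {1, 2, 3, 5, 7}
Union of parts: {1, 2, 3, 5, 6, 7}
U = {1, 2, 3, 4, 5, 6, 7}
All non-empty? True
Pairwise disjoint? False
Covers U? False

No, not a valid partition


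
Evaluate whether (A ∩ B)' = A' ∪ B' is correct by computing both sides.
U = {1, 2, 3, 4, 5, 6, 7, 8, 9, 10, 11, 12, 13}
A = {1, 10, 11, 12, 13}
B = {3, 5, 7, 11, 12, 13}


LHS: A ∩ B = {11, 12, 13}
(A ∩ B)' = U \ (A ∩ B) = {1, 2, 3, 4, 5, 6, 7, 8, 9, 10}
A' = {2, 3, 4, 5, 6, 7, 8, 9}, B' = {1, 2, 4, 6, 8, 9, 10}
Claimed RHS: A' ∪ B' = {1, 2, 3, 4, 5, 6, 7, 8, 9, 10}
Identity is VALID: LHS = RHS = {1, 2, 3, 4, 5, 6, 7, 8, 9, 10} ✓

Identity is valid. (A ∩ B)' = A' ∪ B' = {1, 2, 3, 4, 5, 6, 7, 8, 9, 10}


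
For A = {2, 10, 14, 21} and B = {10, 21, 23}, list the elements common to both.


A ∩ B = elements in both A and B
A = {2, 10, 14, 21}
B = {10, 21, 23}
A ∩ B = {10, 21}

A ∩ B = {10, 21}


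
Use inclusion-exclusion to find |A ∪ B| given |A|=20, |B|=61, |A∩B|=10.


|A ∪ B| = |A| + |B| - |A ∩ B|
= 20 + 61 - 10
= 71

|A ∪ B| = 71


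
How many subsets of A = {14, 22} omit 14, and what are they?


A subset of A that omits 14 is a subset of A \ {14}, so there are 2^(n-1) = 2^1 = 2 of them.
Subsets excluding 14: ∅, {22}

Subsets excluding 14 (2 total): ∅, {22}


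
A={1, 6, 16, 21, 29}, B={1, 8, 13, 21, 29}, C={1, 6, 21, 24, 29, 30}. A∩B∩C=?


A ∩ B = {1, 21, 29}
(A ∩ B) ∩ C = {1, 21, 29}

A ∩ B ∩ C = {1, 21, 29}


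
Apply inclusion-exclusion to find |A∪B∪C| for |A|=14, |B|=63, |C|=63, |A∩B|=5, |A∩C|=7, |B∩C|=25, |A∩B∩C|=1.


|A∪B∪C| = |A|+|B|+|C| - |A∩B|-|A∩C|-|B∩C| + |A∩B∩C|
= 14+63+63 - 5-7-25 + 1
= 140 - 37 + 1
= 104

|A ∪ B ∪ C| = 104


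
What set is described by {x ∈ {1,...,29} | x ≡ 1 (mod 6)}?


Checking each candidate:
Condition: x in {1,...,29} with x ≡ 1 (mod 6)
Result = {1, 7, 13, 19, 25}

{1, 7, 13, 19, 25}


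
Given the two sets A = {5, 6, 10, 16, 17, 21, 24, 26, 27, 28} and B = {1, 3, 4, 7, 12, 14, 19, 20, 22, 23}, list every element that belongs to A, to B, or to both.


A ∪ B = all elements in A or B (or both)
A = {5, 6, 10, 16, 17, 21, 24, 26, 27, 28}
B = {1, 3, 4, 7, 12, 14, 19, 20, 22, 23}
A ∪ B = {1, 3, 4, 5, 6, 7, 10, 12, 14, 16, 17, 19, 20, 21, 22, 23, 24, 26, 27, 28}

A ∪ B = {1, 3, 4, 5, 6, 7, 10, 12, 14, 16, 17, 19, 20, 21, 22, 23, 24, 26, 27, 28}


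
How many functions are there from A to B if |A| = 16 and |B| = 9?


Each of |A| = 16 inputs maps to any of |B| = 9 outputs.
# functions = |B|^|A| = 9^16
= 1853020188851841

Number of functions = 1853020188851841


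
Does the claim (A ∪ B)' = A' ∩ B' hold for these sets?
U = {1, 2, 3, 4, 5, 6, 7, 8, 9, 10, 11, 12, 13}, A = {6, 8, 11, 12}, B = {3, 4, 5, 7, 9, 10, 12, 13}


LHS: A ∪ B = {3, 4, 5, 6, 7, 8, 9, 10, 11, 12, 13}
(A ∪ B)' = U \ (A ∪ B) = {1, 2}
A' = {1, 2, 3, 4, 5, 7, 9, 10, 13}, B' = {1, 2, 6, 8, 11}
Claimed RHS: A' ∩ B' = {1, 2}
Identity is VALID: LHS = RHS = {1, 2} ✓

Identity is valid. (A ∪ B)' = A' ∩ B' = {1, 2}


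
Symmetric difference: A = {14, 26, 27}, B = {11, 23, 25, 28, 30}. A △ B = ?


A △ B = (A \ B) ∪ (B \ A) = elements in exactly one of A or B
A \ B = {14, 26, 27}
B \ A = {11, 23, 25, 28, 30}
A △ B = {11, 14, 23, 25, 26, 27, 28, 30}

A △ B = {11, 14, 23, 25, 26, 27, 28, 30}


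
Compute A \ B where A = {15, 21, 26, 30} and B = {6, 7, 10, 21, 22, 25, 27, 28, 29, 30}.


A \ B = elements in A but not in B
A = {15, 21, 26, 30}
B = {6, 7, 10, 21, 22, 25, 27, 28, 29, 30}
Remove from A any elements in B
A \ B = {15, 26}

A \ B = {15, 26}


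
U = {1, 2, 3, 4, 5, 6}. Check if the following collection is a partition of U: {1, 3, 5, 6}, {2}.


A partition requires: (1) non-empty parts, (2) pairwise disjoint, (3) union = U
Parts: {1, 3, 5, 6}, {2}
Union of parts: {1, 2, 3, 5, 6}
U = {1, 2, 3, 4, 5, 6}
All non-empty? True
Pairwise disjoint? True
Covers U? False

No, not a valid partition


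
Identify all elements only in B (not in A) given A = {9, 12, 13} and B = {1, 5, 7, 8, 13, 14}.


A = {9, 12, 13}
B = {1, 5, 7, 8, 13, 14}
Region: only in B (not in A)
Elements: {1, 5, 7, 8, 14}

Elements only in B (not in A): {1, 5, 7, 8, 14}


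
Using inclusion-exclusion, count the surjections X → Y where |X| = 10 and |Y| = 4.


n = |X| = 10, k = |Y| = 4. Surjections via inclusion-exclusion:
S(n,k) = Σ(-1)^i × C(k,i) × (k-i)^n, i=0 to k
i=0: (-1)^0×C(4,0)×4^10 = 1048576
i=1: (-1)^1×C(4,1)×3^10 = -236196
i=2: (-1)^2×C(4,2)×2^10 = 6144
i=3: (-1)^3×C(4,3)×1^10 = -4
i=4: (-1)^4×C(4,4)×0^10 = 0
Total = 818520

Number of surjections = 818520


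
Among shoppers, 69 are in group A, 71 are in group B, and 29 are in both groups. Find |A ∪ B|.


|A ∪ B| = |A| + |B| - |A ∩ B|
= 69 + 71 - 29
= 111

|A ∪ B| = 111


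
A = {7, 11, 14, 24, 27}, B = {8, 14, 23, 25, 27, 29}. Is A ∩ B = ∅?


Disjoint means A ∩ B = ∅.
A ∩ B = {14, 27}
A ∩ B ≠ ∅, so A and B are NOT disjoint.

No, A and B are not disjoint (A ∩ B = {14, 27})


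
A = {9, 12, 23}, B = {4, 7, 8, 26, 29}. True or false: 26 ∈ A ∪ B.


A = {9, 12, 23}, B = {4, 7, 8, 26, 29}
A ∪ B = all elements in A or B
A ∪ B = {4, 7, 8, 9, 12, 23, 26, 29}
Checking if 26 ∈ A ∪ B
26 is in A ∪ B → True

26 ∈ A ∪ B


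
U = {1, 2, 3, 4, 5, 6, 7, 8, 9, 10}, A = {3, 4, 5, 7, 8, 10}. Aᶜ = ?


Aᶜ = U \ A = elements in U but not in A
U = {1, 2, 3, 4, 5, 6, 7, 8, 9, 10}
A = {3, 4, 5, 7, 8, 10}
Aᶜ = {1, 2, 6, 9}

Aᶜ = {1, 2, 6, 9}


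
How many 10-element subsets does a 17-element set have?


C(n,k) = n! / (k!(n-k)!)
C(17,10) = 17! / (10!7!)
= 19448

C(17,10) = 19448


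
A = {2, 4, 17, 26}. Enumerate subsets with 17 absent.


A subset of A that omits 17 is a subset of A \ {17}, so there are 2^(n-1) = 2^3 = 8 of them.
Subsets excluding 17: ∅, {2}, {4}, {26}, {2, 4}, {2, 26}, {4, 26}, {2, 4, 26}

Subsets excluding 17 (8 total): ∅, {2}, {4}, {26}, {2, 4}, {2, 26}, {4, 26}, {2, 4, 26}


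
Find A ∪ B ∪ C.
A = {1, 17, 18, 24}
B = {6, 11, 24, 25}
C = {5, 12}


A ∪ B = {1, 6, 11, 17, 18, 24, 25}
(A ∪ B) ∪ C = {1, 5, 6, 11, 12, 17, 18, 24, 25}

A ∪ B ∪ C = {1, 5, 6, 11, 12, 17, 18, 24, 25}


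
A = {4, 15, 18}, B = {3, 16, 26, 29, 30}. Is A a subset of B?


A ⊆ B means every element of A is in B.
Elements in A not in B: {4, 15, 18}
So A ⊄ B.

No, A ⊄ B


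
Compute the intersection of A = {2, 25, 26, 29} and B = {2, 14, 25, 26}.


A ∩ B = elements in both A and B
A = {2, 25, 26, 29}
B = {2, 14, 25, 26}
A ∩ B = {2, 25, 26}

A ∩ B = {2, 25, 26}


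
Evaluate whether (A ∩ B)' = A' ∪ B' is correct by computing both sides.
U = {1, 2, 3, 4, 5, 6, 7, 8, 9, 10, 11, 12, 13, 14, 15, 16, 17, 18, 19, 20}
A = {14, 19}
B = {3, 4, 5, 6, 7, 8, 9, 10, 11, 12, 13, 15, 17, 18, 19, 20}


LHS: A ∩ B = {19}
(A ∩ B)' = U \ (A ∩ B) = {1, 2, 3, 4, 5, 6, 7, 8, 9, 10, 11, 12, 13, 14, 15, 16, 17, 18, 20}
A' = {1, 2, 3, 4, 5, 6, 7, 8, 9, 10, 11, 12, 13, 15, 16, 17, 18, 20}, B' = {1, 2, 14, 16}
Claimed RHS: A' ∪ B' = {1, 2, 3, 4, 5, 6, 7, 8, 9, 10, 11, 12, 13, 14, 15, 16, 17, 18, 20}
Identity is VALID: LHS = RHS = {1, 2, 3, 4, 5, 6, 7, 8, 9, 10, 11, 12, 13, 14, 15, 16, 17, 18, 20} ✓

Identity is valid. (A ∩ B)' = A' ∪ B' = {1, 2, 3, 4, 5, 6, 7, 8, 9, 10, 11, 12, 13, 14, 15, 16, 17, 18, 20}


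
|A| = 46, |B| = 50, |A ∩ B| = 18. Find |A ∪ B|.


|A ∪ B| = |A| + |B| - |A ∩ B|
= 46 + 50 - 18
= 78

|A ∪ B| = 78


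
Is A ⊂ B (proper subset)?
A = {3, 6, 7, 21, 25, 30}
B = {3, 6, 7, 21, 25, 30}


A ⊂ B requires: A ⊆ B AND A ≠ B.
A ⊆ B? Yes
A = B? Yes
A = B, so A is not a PROPER subset.

No, A is not a proper subset of B


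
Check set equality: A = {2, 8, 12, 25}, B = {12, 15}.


Two sets are equal iff they have exactly the same elements.
A = {2, 8, 12, 25}
B = {12, 15}
Differences: {2, 8, 15, 25}
A ≠ B

No, A ≠ B


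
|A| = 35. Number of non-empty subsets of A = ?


Total subsets = 2^n = 2^35 = 34359738368
Non-empty subsets exclude the empty set: 2^n - 1
= 34359738368 - 1
= 34359738367

Number of non-empty subsets = 34359738367


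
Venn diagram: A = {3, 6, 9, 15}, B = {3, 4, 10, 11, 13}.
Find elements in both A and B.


A = {3, 6, 9, 15}
B = {3, 4, 10, 11, 13}
Region: in both A and B
Elements: {3}

Elements in both A and B: {3}


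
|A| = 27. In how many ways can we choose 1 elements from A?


C(n,k) = n! / (k!(n-k)!)
C(27,1) = 27! / (1!26!)
= 27

C(27,1) = 27


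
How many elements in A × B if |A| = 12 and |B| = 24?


|A × B| = |A| × |B|
= 12 × 24
= 288

|A × B| = 288


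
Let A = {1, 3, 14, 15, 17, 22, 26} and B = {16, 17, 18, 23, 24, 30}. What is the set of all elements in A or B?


A ∪ B = all elements in A or B (or both)
A = {1, 3, 14, 15, 17, 22, 26}
B = {16, 17, 18, 23, 24, 30}
A ∪ B = {1, 3, 14, 15, 16, 17, 18, 22, 23, 24, 26, 30}

A ∪ B = {1, 3, 14, 15, 16, 17, 18, 22, 23, 24, 26, 30}


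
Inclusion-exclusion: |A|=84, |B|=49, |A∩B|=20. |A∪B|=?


|A ∪ B| = |A| + |B| - |A ∩ B|
= 84 + 49 - 20
= 113

|A ∪ B| = 113


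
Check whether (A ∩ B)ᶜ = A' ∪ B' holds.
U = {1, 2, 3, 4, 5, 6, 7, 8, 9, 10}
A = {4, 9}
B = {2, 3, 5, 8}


LHS: A ∩ B = ∅
(A ∩ B)' = U \ (A ∩ B) = {1, 2, 3, 4, 5, 6, 7, 8, 9, 10}
A' = {1, 2, 3, 5, 6, 7, 8, 10}, B' = {1, 4, 6, 7, 9, 10}
Claimed RHS: A' ∪ B' = {1, 2, 3, 4, 5, 6, 7, 8, 9, 10}
Identity is VALID: LHS = RHS = {1, 2, 3, 4, 5, 6, 7, 8, 9, 10} ✓

Identity is valid. (A ∩ B)' = A' ∪ B' = {1, 2, 3, 4, 5, 6, 7, 8, 9, 10}


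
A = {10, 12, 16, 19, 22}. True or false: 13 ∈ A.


A = {10, 12, 16, 19, 22}
Checking if 13 is in A
13 is not in A → False

13 ∉ A


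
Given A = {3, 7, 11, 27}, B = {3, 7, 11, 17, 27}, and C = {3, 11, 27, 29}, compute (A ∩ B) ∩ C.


A ∩ B = {3, 7, 11, 27}
(A ∩ B) ∩ C = {3, 11, 27}

A ∩ B ∩ C = {3, 11, 27}


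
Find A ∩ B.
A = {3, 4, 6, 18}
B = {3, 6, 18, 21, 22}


A ∩ B = elements in both A and B
A = {3, 4, 6, 18}
B = {3, 6, 18, 21, 22}
A ∩ B = {3, 6, 18}

A ∩ B = {3, 6, 18}


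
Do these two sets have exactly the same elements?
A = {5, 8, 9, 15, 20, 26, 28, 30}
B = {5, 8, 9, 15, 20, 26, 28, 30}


Two sets are equal iff they have exactly the same elements.
A = {5, 8, 9, 15, 20, 26, 28, 30}
B = {5, 8, 9, 15, 20, 26, 28, 30}
Same elements → A = B

Yes, A = B


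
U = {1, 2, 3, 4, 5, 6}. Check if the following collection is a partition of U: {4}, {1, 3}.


A partition requires: (1) non-empty parts, (2) pairwise disjoint, (3) union = U
Parts: {4}, {1, 3}
Union of parts: {1, 3, 4}
U = {1, 2, 3, 4, 5, 6}
All non-empty? True
Pairwise disjoint? True
Covers U? False

No, not a valid partition


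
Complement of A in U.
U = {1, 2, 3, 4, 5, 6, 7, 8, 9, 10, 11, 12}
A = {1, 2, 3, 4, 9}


Aᶜ = U \ A = elements in U but not in A
U = {1, 2, 3, 4, 5, 6, 7, 8, 9, 10, 11, 12}
A = {1, 2, 3, 4, 9}
Aᶜ = {5, 6, 7, 8, 10, 11, 12}

Aᶜ = {5, 6, 7, 8, 10, 11, 12}


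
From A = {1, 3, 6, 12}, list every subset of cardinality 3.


|A| = 4, so A has C(4,3) = 4 subsets of size 3.
Enumerate by choosing 3 elements from A at a time:
{1, 3, 6}, {1, 3, 12}, {1, 6, 12}, {3, 6, 12}

3-element subsets (4 total): {1, 3, 6}, {1, 3, 12}, {1, 6, 12}, {3, 6, 12}


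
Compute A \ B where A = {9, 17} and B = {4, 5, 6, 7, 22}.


A \ B = elements in A but not in B
A = {9, 17}
B = {4, 5, 6, 7, 22}
Remove from A any elements in B
A \ B = {9, 17}

A \ B = {9, 17}


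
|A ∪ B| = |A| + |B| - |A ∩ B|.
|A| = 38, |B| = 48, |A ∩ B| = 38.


|A ∪ B| = |A| + |B| - |A ∩ B|
= 38 + 48 - 38
= 48

|A ∪ B| = 48


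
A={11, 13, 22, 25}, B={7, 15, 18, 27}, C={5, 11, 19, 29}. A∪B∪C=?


A ∪ B = {7, 11, 13, 15, 18, 22, 25, 27}
(A ∪ B) ∪ C = {5, 7, 11, 13, 15, 18, 19, 22, 25, 27, 29}

A ∪ B ∪ C = {5, 7, 11, 13, 15, 18, 19, 22, 25, 27, 29}


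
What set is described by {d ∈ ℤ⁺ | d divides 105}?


Checking each candidate:
Condition: positive divisors of 105
Result = {1, 3, 5, 7, 15, 21, 35, 105}

{1, 3, 5, 7, 15, 21, 35, 105}


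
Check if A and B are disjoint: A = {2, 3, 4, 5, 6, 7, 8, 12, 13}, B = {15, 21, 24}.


Disjoint means A ∩ B = ∅.
A ∩ B = ∅
A ∩ B = ∅, so A and B are disjoint.

Yes, A and B are disjoint


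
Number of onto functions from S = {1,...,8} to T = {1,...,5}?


n = |S| = 8, k = |T| = 5. Surjections via inclusion-exclusion:
S(n,k) = Σ(-1)^i × C(k,i) × (k-i)^n, i=0 to k
i=0: (-1)^0×C(5,0)×5^8 = 390625
i=1: (-1)^1×C(5,1)×4^8 = -327680
i=2: (-1)^2×C(5,2)×3^8 = 65610
i=3: (-1)^3×C(5,3)×2^8 = -2560
i=4: (-1)^4×C(5,4)×1^8 = 5
i=5: (-1)^5×C(5,5)×0^8 = 0
Total = 126000

Number of surjections = 126000


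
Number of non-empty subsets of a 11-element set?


Total subsets = 2^n = 2^11 = 2048
Non-empty subsets exclude the empty set: 2^n - 1
= 2048 - 1
= 2047

Number of non-empty subsets = 2047


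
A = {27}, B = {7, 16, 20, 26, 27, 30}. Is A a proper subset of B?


A ⊂ B requires: A ⊆ B AND A ≠ B.
A ⊆ B? Yes
A = B? No
A ⊂ B: Yes (A is a proper subset of B)

Yes, A ⊂ B


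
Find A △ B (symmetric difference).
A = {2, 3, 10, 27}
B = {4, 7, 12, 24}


A △ B = (A \ B) ∪ (B \ A) = elements in exactly one of A or B
A \ B = {2, 3, 10, 27}
B \ A = {4, 7, 12, 24}
A △ B = {2, 3, 4, 7, 10, 12, 24, 27}

A △ B = {2, 3, 4, 7, 10, 12, 24, 27}


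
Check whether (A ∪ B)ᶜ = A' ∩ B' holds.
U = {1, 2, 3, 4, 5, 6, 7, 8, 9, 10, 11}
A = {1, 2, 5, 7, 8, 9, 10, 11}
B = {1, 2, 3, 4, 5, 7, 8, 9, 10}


LHS: A ∪ B = {1, 2, 3, 4, 5, 7, 8, 9, 10, 11}
(A ∪ B)' = U \ (A ∪ B) = {6}
A' = {3, 4, 6}, B' = {6, 11}
Claimed RHS: A' ∩ B' = {6}
Identity is VALID: LHS = RHS = {6} ✓

Identity is valid. (A ∪ B)' = A' ∩ B' = {6}


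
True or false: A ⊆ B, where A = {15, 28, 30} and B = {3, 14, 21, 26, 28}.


A ⊆ B means every element of A is in B.
Elements in A not in B: {15, 30}
So A ⊄ B.

No, A ⊄ B


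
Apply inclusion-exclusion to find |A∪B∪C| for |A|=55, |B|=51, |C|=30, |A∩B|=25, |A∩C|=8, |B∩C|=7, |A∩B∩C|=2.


|A∪B∪C| = |A|+|B|+|C| - |A∩B|-|A∩C|-|B∩C| + |A∩B∩C|
= 55+51+30 - 25-8-7 + 2
= 136 - 40 + 2
= 98

|A ∪ B ∪ C| = 98


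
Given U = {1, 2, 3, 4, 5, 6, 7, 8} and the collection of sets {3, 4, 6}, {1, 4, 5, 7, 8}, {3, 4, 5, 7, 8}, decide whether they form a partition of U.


A partition requires: (1) non-empty parts, (2) pairwise disjoint, (3) union = U
Parts: {3, 4, 6}, {1, 4, 5, 7, 8}, {3, 4, 5, 7, 8}
Union of parts: {1, 3, 4, 5, 6, 7, 8}
U = {1, 2, 3, 4, 5, 6, 7, 8}
All non-empty? True
Pairwise disjoint? False
Covers U? False

No, not a valid partition


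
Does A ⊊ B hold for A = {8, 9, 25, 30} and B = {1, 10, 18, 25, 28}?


A ⊂ B requires: A ⊆ B AND A ≠ B.
A ⊆ B? No
A ⊄ B, so A is not a proper subset.

No, A is not a proper subset of B


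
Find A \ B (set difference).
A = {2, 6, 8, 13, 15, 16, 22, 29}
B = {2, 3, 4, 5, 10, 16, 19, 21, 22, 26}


A \ B = elements in A but not in B
A = {2, 6, 8, 13, 15, 16, 22, 29}
B = {2, 3, 4, 5, 10, 16, 19, 21, 22, 26}
Remove from A any elements in B
A \ B = {6, 8, 13, 15, 29}

A \ B = {6, 8, 13, 15, 29}


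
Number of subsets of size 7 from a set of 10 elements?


C(n,k) = n! / (k!(n-k)!)
C(10,7) = 10! / (7!3!)
= 120

C(10,7) = 120


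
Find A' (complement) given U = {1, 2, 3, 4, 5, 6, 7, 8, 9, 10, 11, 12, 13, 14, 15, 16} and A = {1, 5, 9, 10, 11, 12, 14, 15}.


Aᶜ = U \ A = elements in U but not in A
U = {1, 2, 3, 4, 5, 6, 7, 8, 9, 10, 11, 12, 13, 14, 15, 16}
A = {1, 5, 9, 10, 11, 12, 14, 15}
Aᶜ = {2, 3, 4, 6, 7, 8, 13, 16}

Aᶜ = {2, 3, 4, 6, 7, 8, 13, 16}


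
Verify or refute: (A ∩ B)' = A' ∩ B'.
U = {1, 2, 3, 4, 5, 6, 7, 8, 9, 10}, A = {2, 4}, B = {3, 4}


LHS: A ∩ B = {4}
(A ∩ B)' = U \ (A ∩ B) = {1, 2, 3, 5, 6, 7, 8, 9, 10}
A' = {1, 3, 5, 6, 7, 8, 9, 10}, B' = {1, 2, 5, 6, 7, 8, 9, 10}
Claimed RHS: A' ∩ B' = {1, 5, 6, 7, 8, 9, 10}
Identity is INVALID: LHS = {1, 2, 3, 5, 6, 7, 8, 9, 10} but the RHS claimed here equals {1, 5, 6, 7, 8, 9, 10}. The correct form is (A ∩ B)' = A' ∪ B'.

Identity is invalid: (A ∩ B)' = {1, 2, 3, 5, 6, 7, 8, 9, 10} but A' ∩ B' = {1, 5, 6, 7, 8, 9, 10}. The correct De Morgan law is (A ∩ B)' = A' ∪ B'.


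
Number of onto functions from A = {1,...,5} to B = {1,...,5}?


n = |A| = 5, k = |B| = 5. Surjections via inclusion-exclusion:
S(n,k) = Σ(-1)^i × C(k,i) × (k-i)^n, i=0 to k
i=0: (-1)^0×C(5,0)×5^5 = 3125
i=1: (-1)^1×C(5,1)×4^5 = -5120
i=2: (-1)^2×C(5,2)×3^5 = 2430
i=3: (-1)^3×C(5,3)×2^5 = -320
i=4: (-1)^4×C(5,4)×1^5 = 5
i=5: (-1)^5×C(5,5)×0^5 = 0
Total = 120

Number of surjections = 120


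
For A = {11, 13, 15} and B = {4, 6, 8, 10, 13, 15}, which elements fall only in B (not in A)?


A = {11, 13, 15}
B = {4, 6, 8, 10, 13, 15}
Region: only in B (not in A)
Elements: {4, 6, 8, 10}

Elements only in B (not in A): {4, 6, 8, 10}


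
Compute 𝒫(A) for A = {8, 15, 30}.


|A| = 3, so |P(A)| = 2^3 = 8
Enumerate subsets by cardinality (0 to 3):
∅, {8}, {15}, {30}, {8, 15}, {8, 30}, {15, 30}, {8, 15, 30}

P(A) has 8 subsets: ∅, {8}, {15}, {30}, {8, 15}, {8, 30}, {15, 30}, {8, 15, 30}


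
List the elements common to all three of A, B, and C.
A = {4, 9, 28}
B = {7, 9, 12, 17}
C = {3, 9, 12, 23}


A ∩ B = {9}
(A ∩ B) ∩ C = {9}

A ∩ B ∩ C = {9}


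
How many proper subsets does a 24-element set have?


Total subsets = 2^n = 2^24 = 16777216
Proper subsets exclude the set itself: 2^n - 1
= 16777216 - 1
= 16777215

Number of proper subsets = 16777215


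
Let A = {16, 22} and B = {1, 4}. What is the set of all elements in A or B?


A ∪ B = all elements in A or B (or both)
A = {16, 22}
B = {1, 4}
A ∪ B = {1, 4, 16, 22}

A ∪ B = {1, 4, 16, 22}


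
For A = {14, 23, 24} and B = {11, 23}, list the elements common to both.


A ∩ B = elements in both A and B
A = {14, 23, 24}
B = {11, 23}
A ∩ B = {23}

A ∩ B = {23}


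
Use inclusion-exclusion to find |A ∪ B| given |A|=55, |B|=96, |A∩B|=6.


|A ∪ B| = |A| + |B| - |A ∩ B|
= 55 + 96 - 6
= 145

|A ∪ B| = 145


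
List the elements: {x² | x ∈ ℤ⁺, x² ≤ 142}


Checking each candidate:
Condition: positive perfect squares ≤ 142
Result = {1, 4, 9, 16, 25, 36, 49, 64, 81, 100, 121}

{1, 4, 9, 16, 25, 36, 49, 64, 81, 100, 121}


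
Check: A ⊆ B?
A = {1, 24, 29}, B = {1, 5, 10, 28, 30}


A ⊆ B means every element of A is in B.
Elements in A not in B: {24, 29}
So A ⊄ B.

No, A ⊄ B


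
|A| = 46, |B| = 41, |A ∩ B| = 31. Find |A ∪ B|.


|A ∪ B| = |A| + |B| - |A ∩ B|
= 46 + 41 - 31
= 56

|A ∪ B| = 56


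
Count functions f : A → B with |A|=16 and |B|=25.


Each of |A| = 16 inputs maps to any of |B| = 25 outputs.
# functions = |B|^|A| = 25^16
= 23283064365386962890625

Number of functions = 23283064365386962890625


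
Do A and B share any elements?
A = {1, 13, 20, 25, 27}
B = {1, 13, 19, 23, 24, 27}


Disjoint means A ∩ B = ∅.
A ∩ B = {1, 13, 27}
A ∩ B ≠ ∅, so A and B are NOT disjoint.

Yes — A and B share the element(s) of A ∩ B = {1, 13, 27}, so they are not disjoint


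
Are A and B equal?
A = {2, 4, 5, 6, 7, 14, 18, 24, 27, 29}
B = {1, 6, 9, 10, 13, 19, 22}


Two sets are equal iff they have exactly the same elements.
A = {2, 4, 5, 6, 7, 14, 18, 24, 27, 29}
B = {1, 6, 9, 10, 13, 19, 22}
Differences: {1, 2, 4, 5, 7, 9, 10, 13, 14, 18, 19, 22, 24, 27, 29}
A ≠ B

No, A ≠ B


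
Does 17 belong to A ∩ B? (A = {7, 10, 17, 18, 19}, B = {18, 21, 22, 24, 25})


A = {7, 10, 17, 18, 19}, B = {18, 21, 22, 24, 25}
A ∩ B = elements in both A and B
A ∩ B = {18}
Checking if 17 ∈ A ∩ B
17 is not in A ∩ B → False

17 ∉ A ∩ B


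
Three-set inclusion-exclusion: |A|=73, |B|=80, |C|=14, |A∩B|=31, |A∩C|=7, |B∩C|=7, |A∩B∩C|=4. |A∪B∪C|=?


|A∪B∪C| = |A|+|B|+|C| - |A∩B|-|A∩C|-|B∩C| + |A∩B∩C|
= 73+80+14 - 31-7-7 + 4
= 167 - 45 + 4
= 126

|A ∪ B ∪ C| = 126


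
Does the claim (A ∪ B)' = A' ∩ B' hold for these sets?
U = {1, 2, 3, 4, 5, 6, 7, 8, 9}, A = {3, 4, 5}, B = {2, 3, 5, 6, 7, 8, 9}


LHS: A ∪ B = {2, 3, 4, 5, 6, 7, 8, 9}
(A ∪ B)' = U \ (A ∪ B) = {1}
A' = {1, 2, 6, 7, 8, 9}, B' = {1, 4}
Claimed RHS: A' ∩ B' = {1}
Identity is VALID: LHS = RHS = {1} ✓

Identity is valid. (A ∪ B)' = A' ∩ B' = {1}


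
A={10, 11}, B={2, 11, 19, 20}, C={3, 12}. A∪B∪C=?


A ∪ B = {2, 10, 11, 19, 20}
(A ∪ B) ∪ C = {2, 3, 10, 11, 12, 19, 20}

A ∪ B ∪ C = {2, 3, 10, 11, 12, 19, 20}


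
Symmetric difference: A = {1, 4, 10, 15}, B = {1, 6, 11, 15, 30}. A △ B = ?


A △ B = (A \ B) ∪ (B \ A) = elements in exactly one of A or B
A \ B = {4, 10}
B \ A = {6, 11, 30}
A △ B = {4, 6, 10, 11, 30}

A △ B = {4, 6, 10, 11, 30}


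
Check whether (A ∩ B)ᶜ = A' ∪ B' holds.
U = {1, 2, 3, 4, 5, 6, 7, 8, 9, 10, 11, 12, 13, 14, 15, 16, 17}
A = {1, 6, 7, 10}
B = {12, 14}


LHS: A ∩ B = ∅
(A ∩ B)' = U \ (A ∩ B) = {1, 2, 3, 4, 5, 6, 7, 8, 9, 10, 11, 12, 13, 14, 15, 16, 17}
A' = {2, 3, 4, 5, 8, 9, 11, 12, 13, 14, 15, 16, 17}, B' = {1, 2, 3, 4, 5, 6, 7, 8, 9, 10, 11, 13, 15, 16, 17}
Claimed RHS: A' ∪ B' = {1, 2, 3, 4, 5, 6, 7, 8, 9, 10, 11, 12, 13, 14, 15, 16, 17}
Identity is VALID: LHS = RHS = {1, 2, 3, 4, 5, 6, 7, 8, 9, 10, 11, 12, 13, 14, 15, 16, 17} ✓

Identity is valid. (A ∩ B)' = A' ∪ B' = {1, 2, 3, 4, 5, 6, 7, 8, 9, 10, 11, 12, 13, 14, 15, 16, 17}
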